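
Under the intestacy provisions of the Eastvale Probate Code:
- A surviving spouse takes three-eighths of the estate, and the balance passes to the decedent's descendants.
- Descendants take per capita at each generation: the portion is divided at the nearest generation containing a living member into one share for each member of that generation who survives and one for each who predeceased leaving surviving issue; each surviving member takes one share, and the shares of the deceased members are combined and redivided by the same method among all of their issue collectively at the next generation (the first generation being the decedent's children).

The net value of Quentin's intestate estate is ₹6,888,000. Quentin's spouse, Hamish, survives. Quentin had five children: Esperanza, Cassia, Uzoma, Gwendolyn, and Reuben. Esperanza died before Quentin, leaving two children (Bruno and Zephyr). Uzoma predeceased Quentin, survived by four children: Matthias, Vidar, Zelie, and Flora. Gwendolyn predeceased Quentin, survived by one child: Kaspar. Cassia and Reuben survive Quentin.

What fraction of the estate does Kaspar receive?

Hamish takes three-eighths of ₹6,888,000 = ₹2,583,000. The remaining ₹4,305,000 passes to the descendants.
The descendants' portion (₹4,305,000) is divided at the children's generation into 5 shares of ₹861,000. Cassia and Reuben each take ₹861,000. The 3 shares of the deceased (Esperanza, Uzoma, and Gwendolyn) are combined into a pool of ₹2,583,000.
That pool (₹2,583,000) is divided at the grandchildren's generation equally among Bruno, Zephyr, Matthias, Vidar, Zelie, Flora, and Kaspar: ₹369,000 each.

Kaspar receives 3/56 of the estate.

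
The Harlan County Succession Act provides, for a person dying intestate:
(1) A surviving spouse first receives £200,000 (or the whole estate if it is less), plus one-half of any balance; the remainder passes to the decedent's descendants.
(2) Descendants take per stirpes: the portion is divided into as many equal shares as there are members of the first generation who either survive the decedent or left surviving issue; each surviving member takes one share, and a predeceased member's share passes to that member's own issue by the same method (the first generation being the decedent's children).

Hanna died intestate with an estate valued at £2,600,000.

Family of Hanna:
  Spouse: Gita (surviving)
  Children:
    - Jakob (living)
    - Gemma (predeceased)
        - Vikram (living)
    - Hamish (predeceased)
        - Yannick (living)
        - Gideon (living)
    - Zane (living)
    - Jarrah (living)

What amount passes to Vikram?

Gita first takes £200,000, leaving a balance of £2,400,000. Gita then takes one-half of the balance (£1,200,000), for a total of £1,400,000. The remaining £1,200,000 passes to the descendants.
The descendants' portion (£1,200,000) is divided into 5 shares of £240,000: Jakob, Zane, and Jarrah each take £240,000; Gemma's £240,000 share passes to Gemma's issue; Hamish's £240,000 share passes to Hamish's issue.
Gemma's share (£240,000) passes entirely to Vikram.
Hamish's share (£240,000) is divided into 2 shares of £120,000: Yannick and Gideon each take £120,000.

Vikram receives £240,000.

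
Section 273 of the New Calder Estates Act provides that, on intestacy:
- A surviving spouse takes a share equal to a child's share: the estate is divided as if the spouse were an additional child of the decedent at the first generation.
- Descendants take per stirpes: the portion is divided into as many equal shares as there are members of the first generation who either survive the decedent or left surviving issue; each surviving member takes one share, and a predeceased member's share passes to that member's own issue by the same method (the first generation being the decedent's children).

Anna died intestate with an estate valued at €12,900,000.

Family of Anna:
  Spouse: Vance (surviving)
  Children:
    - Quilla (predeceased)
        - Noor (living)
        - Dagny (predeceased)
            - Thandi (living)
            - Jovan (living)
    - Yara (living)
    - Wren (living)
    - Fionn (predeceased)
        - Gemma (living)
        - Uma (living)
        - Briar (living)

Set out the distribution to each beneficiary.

Vance: €2,580,000; Noor: €1,290,000; Thandi: €645,000; Jovan: €645,000; Yara: €2,580,000; Wren: €2,580,000; Gemma: €860,000; Uma: €860,000; Briar: €860,000

The spouse counts as an additional share at the children's level, so there are 5 primary shares of €2,580,000. Vance takes one such share (€2,580,000).
The children's combined portion (€10,320,000) is divided into 4 shares of €2,580,000: Yara and Wren each take €2,580,000; Quilla's €2,580,000 share passes to Quilla's issue; Fionn's €2,580,000 share passes to Fionn's issue.
Quilla's share (€2,580,000) is divided into 2 shares of €1,290,000: Noor takes €1,290,000; Dagny's €1,290,000 share passes to Dagny's issue.
Dagny's share (€1,290,000) is divided into 2 shares of €645,000: Thandi and Jovan each take €645,000.
Fionn's share (€2,580,000) is divided into 3 shares of €860,000: Gemma, Uma, and Briar each take €860,000.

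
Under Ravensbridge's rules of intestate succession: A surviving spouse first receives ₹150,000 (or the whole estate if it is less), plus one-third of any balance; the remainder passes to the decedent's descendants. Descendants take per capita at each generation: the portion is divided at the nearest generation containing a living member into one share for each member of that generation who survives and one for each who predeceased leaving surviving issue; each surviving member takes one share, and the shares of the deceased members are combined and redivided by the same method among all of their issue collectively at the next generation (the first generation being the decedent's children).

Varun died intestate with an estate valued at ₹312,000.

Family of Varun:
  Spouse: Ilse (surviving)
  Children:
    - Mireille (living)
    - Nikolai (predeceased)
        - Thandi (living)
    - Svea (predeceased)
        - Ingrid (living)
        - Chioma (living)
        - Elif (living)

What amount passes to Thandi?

Thandi receives ₹18,000.

Ilse first takes ₹150,000, leaving a balance of ₹162,000. Ilse then takes one-third of the balance (₹54,000), for a total of ₹204,000. The remaining ₹108,000 passes to the descendants.
The descendants' portion (₹108,000) is divided at the children's generation into 3 shares of ₹36,000. Mireille takes ₹36,000. The 2 shares of the deceased (Nikolai and Svea) are combined into a pool of ₹72,000.
That pool (₹72,000) is divided at the grandchildren's generation equally among Thandi, Ingrid, Chioma, and Elif: ₹18,000 each.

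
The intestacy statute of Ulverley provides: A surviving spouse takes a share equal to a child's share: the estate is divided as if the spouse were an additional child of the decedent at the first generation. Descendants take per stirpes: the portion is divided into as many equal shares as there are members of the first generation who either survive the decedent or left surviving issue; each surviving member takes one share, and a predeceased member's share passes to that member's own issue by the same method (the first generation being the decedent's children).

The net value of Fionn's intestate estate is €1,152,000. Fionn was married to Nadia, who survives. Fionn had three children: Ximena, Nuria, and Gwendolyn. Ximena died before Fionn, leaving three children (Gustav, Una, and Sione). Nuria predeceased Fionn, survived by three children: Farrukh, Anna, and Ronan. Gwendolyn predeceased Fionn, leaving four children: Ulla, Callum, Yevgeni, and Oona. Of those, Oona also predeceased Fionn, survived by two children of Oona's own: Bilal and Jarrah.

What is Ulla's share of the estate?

Ulla receives €72,000.

The spouse counts as an additional share at the children's level, so there are 4 primary shares of €288,000. Nadia takes one such share (€288,000).
The children's combined portion (€864,000) is divided into 3 shares of €288,000: Ximena's €288,000 share passes to Ximena's issue; Nuria's €288,000 share passes to Nuria's issue; Gwendolyn's €288,000 share passes to Gwendolyn's issue.
Ximena's share (€288,000) is divided into 3 shares of €96,000: Gustav, Una, and Sione each take €96,000.
Nuria's share (€288,000) is divided into 3 shares of €96,000: Farrukh, Anna, and Ronan each take €96,000.
Gwendolyn's share (€288,000) is divided into 4 shares of €72,000: Ulla, Callum, and Yevgeni each take €72,000; Oona's €72,000 share passes to Oona's issue.
Oona's share (€72,000) is divided into 2 shares of €36,000: Bilal and Jarrah each take €36,000.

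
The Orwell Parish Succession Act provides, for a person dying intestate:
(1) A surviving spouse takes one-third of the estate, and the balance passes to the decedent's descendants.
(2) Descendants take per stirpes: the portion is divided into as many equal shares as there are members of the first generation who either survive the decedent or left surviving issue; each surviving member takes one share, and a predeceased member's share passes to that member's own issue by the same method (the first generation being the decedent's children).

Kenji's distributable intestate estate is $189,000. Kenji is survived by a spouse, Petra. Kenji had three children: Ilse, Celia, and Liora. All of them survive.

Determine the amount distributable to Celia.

Celia receives $42,000.

Petra takes one-third of $189,000 = $63,000. The remaining $126,000 passes to the descendants.
The descendants' portion ($126,000) is divided into 3 shares of $42,000: Ilse, Celia, and Liora each take $42,000.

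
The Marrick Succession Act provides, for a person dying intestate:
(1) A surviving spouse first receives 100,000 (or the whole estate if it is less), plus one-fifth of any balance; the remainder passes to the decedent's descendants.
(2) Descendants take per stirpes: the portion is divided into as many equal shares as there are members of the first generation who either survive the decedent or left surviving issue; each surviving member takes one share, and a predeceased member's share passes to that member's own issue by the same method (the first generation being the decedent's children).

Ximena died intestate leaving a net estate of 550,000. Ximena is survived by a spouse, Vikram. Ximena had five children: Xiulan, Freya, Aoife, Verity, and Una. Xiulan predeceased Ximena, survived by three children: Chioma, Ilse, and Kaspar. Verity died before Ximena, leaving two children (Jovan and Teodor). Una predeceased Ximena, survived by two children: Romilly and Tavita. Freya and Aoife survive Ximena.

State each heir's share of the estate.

Vikram first takes 100,000, leaving a balance of 450,000. Vikram then takes one-fifth of the balance (90,000), for a total of 190,000. The remaining 360,000 passes to the descendants.
The descendants' portion (360,000) is divided into 5 shares of 72,000: Freya and Aoife each take 72,000; Xiulan's 72,000 share passes to Xiulan's issue; Verity's 72,000 share passes to Verity's issue; Una's 72,000 share passes to Una's issue.
Xiulan's share (72,000) is divided into 3 shares of 24,000: Chioma, Ilse, and Kaspar each take 24,000.
Verity's share (72,000) is divided into 2 shares of 36,000: Jovan and Teodor each take 36,000.
Una's share (72,000) is divided into 2 shares of 36,000: Romilly and Tavita each take 36,000.

Vikram: 190,000; Chioma: 24,000; Ilse: 24,000; Kaspar: 24,000; Freya: 72,000; Aoife: 72,000; Jovan: 36,000; Teodor: 36,000; Romilly: 36,000; Tavita: 36,000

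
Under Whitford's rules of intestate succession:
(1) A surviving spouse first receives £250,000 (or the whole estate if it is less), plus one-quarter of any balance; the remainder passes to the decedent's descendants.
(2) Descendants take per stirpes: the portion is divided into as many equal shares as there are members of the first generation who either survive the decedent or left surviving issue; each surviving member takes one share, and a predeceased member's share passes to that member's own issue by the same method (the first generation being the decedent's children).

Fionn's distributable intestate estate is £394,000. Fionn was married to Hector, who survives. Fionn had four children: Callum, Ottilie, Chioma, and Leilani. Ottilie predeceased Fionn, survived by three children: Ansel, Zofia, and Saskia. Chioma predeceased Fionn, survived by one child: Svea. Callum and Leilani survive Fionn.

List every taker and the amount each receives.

Hector: £286,000; Callum: £27,000; Ansel: £9,000; Zofia: £9,000; Saskia: £9,000; Svea: £27,000; Leilani: £27,000

Hector first takes £250,000, leaving a balance of £144,000. Hector then takes one-quarter of the balance (£36,000), for a total of £286,000. The remaining £108,000 passes to the descendants.
The descendants' portion (£108,000) is divided into 4 shares of £27,000: Callum and Leilani each take £27,000; Ottilie's £27,000 share passes to Ottilie's issue; Chioma's £27,000 share passes to Chioma's issue.
Ottilie's share (£27,000) is divided into 3 shares of £9,000: Ansel, Zofia, and Saskia each take £9,000.
Chioma's share (£27,000) passes entirely to Svea.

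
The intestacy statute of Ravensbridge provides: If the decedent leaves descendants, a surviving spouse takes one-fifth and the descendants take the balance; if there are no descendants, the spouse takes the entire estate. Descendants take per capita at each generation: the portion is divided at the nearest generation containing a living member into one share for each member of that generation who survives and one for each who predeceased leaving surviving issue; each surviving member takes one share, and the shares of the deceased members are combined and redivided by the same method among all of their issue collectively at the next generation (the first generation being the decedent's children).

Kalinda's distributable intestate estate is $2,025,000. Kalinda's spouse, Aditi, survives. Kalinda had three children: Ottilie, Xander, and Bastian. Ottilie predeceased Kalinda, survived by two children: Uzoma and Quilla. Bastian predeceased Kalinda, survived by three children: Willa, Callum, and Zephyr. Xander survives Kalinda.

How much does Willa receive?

Willa receives $216,000.

Aditi takes one-fifth of $2,025,000 = $405,000. The remaining $1,620,000 passes to the descendants.
The descendants' portion ($1,620,000) is divided at the children's generation into 3 shares of $540,000. Xander takes $540,000. The 2 shares of the deceased (Ottilie and Bastian) are combined into a pool of $1,080,000.
That pool ($1,080,000) is divided at the grandchildren's generation equally among Uzoma, Quilla, Willa, Callum, and Zephyr: $216,000 each.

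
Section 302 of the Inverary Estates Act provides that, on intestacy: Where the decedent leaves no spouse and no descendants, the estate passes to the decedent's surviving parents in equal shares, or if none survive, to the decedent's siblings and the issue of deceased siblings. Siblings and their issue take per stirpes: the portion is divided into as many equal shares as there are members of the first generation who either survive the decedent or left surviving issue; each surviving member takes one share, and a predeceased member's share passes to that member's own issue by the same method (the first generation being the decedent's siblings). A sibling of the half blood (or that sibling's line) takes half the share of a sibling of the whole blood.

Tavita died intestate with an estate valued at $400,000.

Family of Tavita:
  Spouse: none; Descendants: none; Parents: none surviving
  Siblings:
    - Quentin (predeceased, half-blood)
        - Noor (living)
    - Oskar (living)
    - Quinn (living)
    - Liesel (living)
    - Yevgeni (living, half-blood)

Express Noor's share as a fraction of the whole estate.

The entire $400,000 passes to the siblings and their issue.
Counting each half-blood sibling's line as half a unit, there are 4 units in $400,000, so one unit is $100,000. Whole-blood lines (Oskar, Quinn, and Liesel) take $100,000 each; half-blood lines (Quentin and Yevgeni) take $50,000 each.
Quentin's share ($50,000) passes entirely to Noor.

Noor receives 1/8 of the estate.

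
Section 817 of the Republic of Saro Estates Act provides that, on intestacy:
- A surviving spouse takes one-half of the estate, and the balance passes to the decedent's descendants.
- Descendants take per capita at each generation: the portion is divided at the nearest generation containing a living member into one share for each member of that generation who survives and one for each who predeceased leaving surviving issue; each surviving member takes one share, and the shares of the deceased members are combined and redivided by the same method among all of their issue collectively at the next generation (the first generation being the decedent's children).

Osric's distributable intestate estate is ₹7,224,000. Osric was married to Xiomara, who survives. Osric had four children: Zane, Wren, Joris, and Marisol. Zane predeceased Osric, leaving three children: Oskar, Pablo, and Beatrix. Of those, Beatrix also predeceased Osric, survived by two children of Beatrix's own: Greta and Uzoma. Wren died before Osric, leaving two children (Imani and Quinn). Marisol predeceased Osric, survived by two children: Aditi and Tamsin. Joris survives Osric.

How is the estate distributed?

Xiomara takes one-half of ₹7,224,000 = ₹3,612,000. The remaining ₹3,612,000 passes to the descendants.
The descendants' portion (₹3,612,000) is divided at the children's generation into 4 shares of ₹903,000. Joris takes ₹903,000. The 3 shares of the deceased (Zane, Wren, and Marisol) are combined into a pool of ₹2,709,000.
That pool (₹2,709,000) is divided at the grandchildren's generation into 7 shares of ₹387,000. Oskar, Pablo, Imani, Quinn, Aditi, and Tamsin each take ₹387,000. The remaining share for the deceased Beatrix (₹387,000) is carried to the next generation.
That pool (₹387,000) is divided at the great-grandchildren's generation equally among Greta and Uzoma: ₹193,500 each.

Xiomara: ₹3,612,000; Oskar: ₹387,000; Pablo: ₹387,000; Greta: ₹193,500; Uzoma: ₹193,500; Imani: ₹387,000; Quinn: ₹387,000; Joris: ₹903,000; Aditi: ₹387,000; Tamsin: ₹387,000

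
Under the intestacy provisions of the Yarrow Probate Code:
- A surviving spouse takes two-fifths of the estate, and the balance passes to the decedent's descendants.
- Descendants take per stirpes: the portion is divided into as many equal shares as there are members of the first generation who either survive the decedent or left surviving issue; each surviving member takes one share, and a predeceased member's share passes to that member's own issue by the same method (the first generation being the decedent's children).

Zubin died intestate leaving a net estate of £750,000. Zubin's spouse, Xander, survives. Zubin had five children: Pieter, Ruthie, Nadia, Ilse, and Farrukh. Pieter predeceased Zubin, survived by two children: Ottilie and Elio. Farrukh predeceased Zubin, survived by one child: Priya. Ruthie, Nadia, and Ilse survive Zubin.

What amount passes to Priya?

Priya receives £90,000.

Xander takes two-fifths of £750,000 = £300,000. The remaining £450,000 passes to the descendants.
The descendants' portion (£450,000) is divided into 5 shares of £90,000: Ruthie, Nadia, and Ilse each take £90,000; Pieter's £90,000 share passes to Pieter's issue; Farrukh's £90,000 share passes to Farrukh's issue.
Pieter's share (£90,000) is divided into 2 shares of £45,000: Ottilie and Elio each take £45,000.
Farrukh's share (£90,000) passes entirely to Priya.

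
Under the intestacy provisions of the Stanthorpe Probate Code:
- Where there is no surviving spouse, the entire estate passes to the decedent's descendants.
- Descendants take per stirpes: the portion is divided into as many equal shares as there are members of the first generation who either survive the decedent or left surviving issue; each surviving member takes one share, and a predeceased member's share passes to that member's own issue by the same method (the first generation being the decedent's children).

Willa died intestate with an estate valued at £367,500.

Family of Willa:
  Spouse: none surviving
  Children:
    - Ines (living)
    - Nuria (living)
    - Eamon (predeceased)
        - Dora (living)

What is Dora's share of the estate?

The entire £367,500 passes to the descendants.
That amount (£367,500) is divided into 3 shares of £122,500: Ines and Nuria each take £122,500; Eamon's £122,500 share passes to Eamon's issue.
Eamon's share (£122,500) passes entirely to Dora.

Dora receives £122,500.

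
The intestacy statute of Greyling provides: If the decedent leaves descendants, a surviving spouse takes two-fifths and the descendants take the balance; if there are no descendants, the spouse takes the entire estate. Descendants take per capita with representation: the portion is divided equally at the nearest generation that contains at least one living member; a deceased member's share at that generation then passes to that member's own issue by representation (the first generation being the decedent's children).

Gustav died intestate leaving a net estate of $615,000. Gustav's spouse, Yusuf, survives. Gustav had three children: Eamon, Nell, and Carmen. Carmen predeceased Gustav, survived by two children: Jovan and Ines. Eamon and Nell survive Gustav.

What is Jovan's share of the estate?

Yusuf takes two-fifths of $615,000 = $246,000. The remaining $369,000 passes to the descendants.
The descendants' portion ($369,000) is divided into 3 shares of $123,000: Eamon and Nell each take $123,000; Carmen's $123,000 share passes to Carmen's issue.
Carmen's share ($123,000) is divided into 2 shares of $61,500: Jovan and Ines each take $61,500.

Jovan receives $61,500.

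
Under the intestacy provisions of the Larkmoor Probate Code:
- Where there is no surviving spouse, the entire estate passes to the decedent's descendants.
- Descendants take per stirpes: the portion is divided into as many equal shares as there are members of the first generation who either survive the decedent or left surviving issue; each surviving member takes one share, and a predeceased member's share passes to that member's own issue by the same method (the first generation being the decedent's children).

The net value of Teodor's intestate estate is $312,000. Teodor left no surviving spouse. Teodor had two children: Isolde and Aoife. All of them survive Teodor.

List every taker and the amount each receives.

The entire $312,000 passes to the descendants.
That amount ($312,000) is divided into 2 shares of $156,000: Isolde and Aoife each take $156,000.

Isolde: $156,000; Aoife: $156,000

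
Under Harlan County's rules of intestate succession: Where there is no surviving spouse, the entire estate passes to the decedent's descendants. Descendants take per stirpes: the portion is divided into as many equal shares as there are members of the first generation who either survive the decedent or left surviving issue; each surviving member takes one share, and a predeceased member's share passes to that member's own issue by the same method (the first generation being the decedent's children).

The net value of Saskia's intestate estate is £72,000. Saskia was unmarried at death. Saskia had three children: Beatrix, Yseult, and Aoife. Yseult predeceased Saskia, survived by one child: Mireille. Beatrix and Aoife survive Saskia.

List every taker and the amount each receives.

The entire £72,000 passes to the descendants.
That amount (£72,000) is divided into 3 shares of £24,000: Beatrix and Aoife each take £24,000; Yseult's £24,000 share passes to Yseult's issue.
Yseult's share (£24,000) passes entirely to Mireille.

Beatrix: £24,000; Mireille: £24,000; Aoife: £24,000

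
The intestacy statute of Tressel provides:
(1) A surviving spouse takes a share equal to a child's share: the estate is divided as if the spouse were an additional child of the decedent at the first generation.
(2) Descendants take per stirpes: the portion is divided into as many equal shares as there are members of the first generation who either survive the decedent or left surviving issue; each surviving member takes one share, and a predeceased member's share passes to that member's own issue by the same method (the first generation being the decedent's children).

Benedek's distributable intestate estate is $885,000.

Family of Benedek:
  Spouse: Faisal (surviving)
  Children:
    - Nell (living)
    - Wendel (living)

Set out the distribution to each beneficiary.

The spouse counts as an additional share at the children's level, so there are 3 primary shares of $295,000. Faisal takes one such share ($295,000).
The children's combined portion ($590,000) is divided into 2 shares of $295,000: Nell and Wendel each take $295,000.

Faisal: $295,000; Nell: $295,000; Wendel: $295,000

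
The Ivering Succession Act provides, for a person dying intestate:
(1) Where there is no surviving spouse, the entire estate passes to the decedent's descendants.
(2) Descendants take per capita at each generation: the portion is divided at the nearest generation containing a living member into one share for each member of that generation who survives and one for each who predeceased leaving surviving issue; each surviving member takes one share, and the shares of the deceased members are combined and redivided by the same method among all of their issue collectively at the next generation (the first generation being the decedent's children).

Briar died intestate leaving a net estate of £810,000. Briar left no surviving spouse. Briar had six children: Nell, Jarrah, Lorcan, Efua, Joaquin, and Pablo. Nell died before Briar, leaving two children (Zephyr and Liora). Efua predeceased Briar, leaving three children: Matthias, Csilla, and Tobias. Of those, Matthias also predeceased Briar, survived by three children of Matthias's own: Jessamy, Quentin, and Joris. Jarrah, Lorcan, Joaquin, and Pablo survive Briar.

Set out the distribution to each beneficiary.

The entire £810,000 passes to the descendants.
That amount (£810,000) is divided at the children's generation into 6 shares of £135,000. Jarrah, Lorcan, Joaquin, and Pablo each take £135,000. The 2 shares of the deceased (Nell and Efua) are combined into a pool of £270,000.
That pool (£270,000) is divided at the grandchildren's generation into 5 shares of £54,000. Zephyr, Liora, Csilla, and Tobias each take £54,000. The remaining share for the deceased Matthias (£54,000) is carried to the next generation.
That pool (£54,000) is divided at the great-grandchildren's generation equally among Jessamy, Quentin, and Joris: £18,000 each.

Zephyr: £54,000; Liora: £54,000; Jarrah: £135,000; Lorcan: £135,000; Jessamy: £18,000; Quentin: £18,000; Joris: £18,000; Csilla: £54,000; Tobias: £54,000; Joaquin: £135,000; Pablo: £135,000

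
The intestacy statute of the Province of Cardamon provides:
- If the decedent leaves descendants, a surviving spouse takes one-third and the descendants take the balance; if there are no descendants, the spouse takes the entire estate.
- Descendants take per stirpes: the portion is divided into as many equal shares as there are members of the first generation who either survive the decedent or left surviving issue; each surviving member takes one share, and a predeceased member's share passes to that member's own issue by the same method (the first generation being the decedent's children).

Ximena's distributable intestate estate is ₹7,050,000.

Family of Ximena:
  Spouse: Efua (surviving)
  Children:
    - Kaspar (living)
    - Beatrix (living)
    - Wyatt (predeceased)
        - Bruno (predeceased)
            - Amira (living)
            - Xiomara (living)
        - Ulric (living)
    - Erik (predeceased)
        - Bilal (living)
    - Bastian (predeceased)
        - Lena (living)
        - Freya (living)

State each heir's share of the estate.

Efua: ₹2,350,000; Kaspar: ₹940,000; Beatrix: ₹940,000; Amira: ₹235,000; Xiomara: ₹235,000; Ulric: ₹470,000; Bilal: ₹940,000; Lena: ₹470,000; Freya: ₹470,000

Efua takes one-third of ₹7,050,000 = ₹2,350,000. The remaining ₹4,700,000 passes to the descendants.
The descendants' portion (₹4,700,000) is divided into 5 shares of ₹940,000: Kaspar and Beatrix each take ₹940,000; Wyatt's ₹940,000 share passes to Wyatt's issue; Erik's ₹940,000 share passes to Erik's issue; Bastian's ₹940,000 share passes to Bastian's issue.
Wyatt's share (₹940,000) is divided into 2 shares of ₹470,000: Ulric takes ₹470,000; Bruno's ₹470,000 share passes to Bruno's issue.
Bruno's share (₹470,000) is divided into 2 shares of ₹235,000: Amira and Xiomara each take ₹235,000.
Erik's share (₹940,000) passes entirely to Bilal.
Bastian's share (₹940,000) is divided into 2 shares of ₹470,000: Lena and Freya each take ₹470,000.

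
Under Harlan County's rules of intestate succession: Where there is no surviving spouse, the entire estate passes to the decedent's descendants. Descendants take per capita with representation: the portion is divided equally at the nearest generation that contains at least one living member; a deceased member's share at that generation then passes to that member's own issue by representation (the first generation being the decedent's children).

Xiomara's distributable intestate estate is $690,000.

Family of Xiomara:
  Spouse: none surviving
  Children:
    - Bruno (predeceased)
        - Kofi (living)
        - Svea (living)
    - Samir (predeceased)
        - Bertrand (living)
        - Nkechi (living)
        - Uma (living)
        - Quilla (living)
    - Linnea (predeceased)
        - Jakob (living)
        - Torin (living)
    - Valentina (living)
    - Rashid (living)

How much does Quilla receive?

Quilla receives $34,500.

The entire $690,000 passes to the descendants.
That amount ($690,000) is divided into 5 shares of $138,000: Valentina and Rashid each take $138,000; Bruno's $138,000 share passes to Bruno's issue; Samir's $138,000 share passes to Samir's issue; Linnea's $138,000 share passes to Linnea's issue.
Bruno's share ($138,000) is divided into 2 shares of $69,000: Kofi and Svea each take $69,000.
Samir's share ($138,000) is divided into 4 shares of $34,500: Bertrand, Nkechi, Uma, and Quilla each take $34,500.
Linnea's share ($138,000) is divided into 2 shares of $69,000: Jakob and Torin each take $69,000.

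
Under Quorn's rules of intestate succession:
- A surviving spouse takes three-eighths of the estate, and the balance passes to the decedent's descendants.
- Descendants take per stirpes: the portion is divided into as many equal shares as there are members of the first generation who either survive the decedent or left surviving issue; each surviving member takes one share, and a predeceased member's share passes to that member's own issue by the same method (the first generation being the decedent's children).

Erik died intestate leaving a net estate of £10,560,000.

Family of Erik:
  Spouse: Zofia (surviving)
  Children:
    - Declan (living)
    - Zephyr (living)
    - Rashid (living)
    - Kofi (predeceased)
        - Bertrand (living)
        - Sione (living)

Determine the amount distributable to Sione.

Zofia takes three-eighths of £10,560,000 = £3,960,000. The remaining £6,600,000 passes to the descendants.
The descendants' portion (£6,600,000) is divided into 4 shares of £1,650,000: Declan, Zephyr, and Rashid each take £1,650,000; Kofi's £1,650,000 share passes to Kofi's issue.
Kofi's share (£1,650,000) is divided into 2 shares of £825,000: Bertrand and Sione each take £825,000.

Sione receives £825,000.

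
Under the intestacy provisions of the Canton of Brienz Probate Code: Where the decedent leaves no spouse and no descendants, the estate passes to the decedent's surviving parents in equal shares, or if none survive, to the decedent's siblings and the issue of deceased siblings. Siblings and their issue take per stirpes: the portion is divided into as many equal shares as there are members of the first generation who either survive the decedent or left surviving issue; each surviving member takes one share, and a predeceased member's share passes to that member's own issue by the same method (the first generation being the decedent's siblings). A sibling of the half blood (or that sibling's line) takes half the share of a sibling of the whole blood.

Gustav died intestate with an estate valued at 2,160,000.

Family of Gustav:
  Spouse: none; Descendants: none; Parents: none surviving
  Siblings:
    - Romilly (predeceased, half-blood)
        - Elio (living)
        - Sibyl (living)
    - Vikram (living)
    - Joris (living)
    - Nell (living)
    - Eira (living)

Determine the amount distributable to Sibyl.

Sibyl receives 120,000.

The entire 2,160,000 passes to the siblings and their issue.
Counting each half-blood sibling's line as half a unit, there are 9/2 units in 2,160,000, so one unit is 480,000. Whole-blood lines (Vikram, Joris, Nell, and Eira) take 480,000 each; half-blood lines (Romilly) take 240,000 each.
Romilly's share (240,000) is divided into 2 shares of 120,000: Elio and Sibyl each take 120,000.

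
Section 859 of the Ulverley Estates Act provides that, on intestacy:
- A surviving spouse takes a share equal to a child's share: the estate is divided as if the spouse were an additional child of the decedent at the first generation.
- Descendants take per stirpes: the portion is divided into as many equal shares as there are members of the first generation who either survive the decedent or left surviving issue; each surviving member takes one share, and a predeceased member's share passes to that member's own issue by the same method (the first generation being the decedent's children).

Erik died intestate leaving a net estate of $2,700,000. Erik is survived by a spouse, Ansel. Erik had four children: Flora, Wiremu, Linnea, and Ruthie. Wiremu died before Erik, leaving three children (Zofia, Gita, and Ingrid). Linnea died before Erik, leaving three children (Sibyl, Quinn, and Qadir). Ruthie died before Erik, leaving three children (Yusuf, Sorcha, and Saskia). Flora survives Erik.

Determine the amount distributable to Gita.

Gita receives $180,000.

The spouse counts as an additional share at the children's level, so there are 5 primary shares of $540,000. Ansel takes one such share ($540,000).
The children's combined portion ($2,160,000) is divided into 4 shares of $540,000: Flora takes $540,000; Wiremu's $540,000 share passes to Wiremu's issue; Linnea's $540,000 share passes to Linnea's issue; Ruthie's $540,000 share passes to Ruthie's issue.
Wiremu's share ($540,000) is divided into 3 shares of $180,000: Zofia, Gita, and Ingrid each take $180,000.
Linnea's share ($540,000) is divided into 3 shares of $180,000: Sibyl, Quinn, and Qadir each take $180,000.
Ruthie's share ($540,000) is divided into 3 shares of $180,000: Yusuf, Sorcha, and Saskia each take $180,000.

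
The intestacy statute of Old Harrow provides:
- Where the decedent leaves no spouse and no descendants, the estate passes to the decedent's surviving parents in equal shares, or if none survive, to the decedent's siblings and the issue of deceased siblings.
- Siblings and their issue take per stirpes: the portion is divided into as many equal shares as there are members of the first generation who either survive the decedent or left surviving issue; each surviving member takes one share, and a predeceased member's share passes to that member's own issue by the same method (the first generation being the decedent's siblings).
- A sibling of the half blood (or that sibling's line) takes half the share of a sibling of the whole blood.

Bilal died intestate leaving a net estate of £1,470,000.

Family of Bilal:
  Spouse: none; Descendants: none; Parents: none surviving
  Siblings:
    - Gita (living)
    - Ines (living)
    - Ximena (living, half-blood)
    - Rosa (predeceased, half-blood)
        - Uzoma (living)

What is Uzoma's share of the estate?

The entire £1,470,000 passes to the siblings and their issue.
Counting each half-blood sibling's line as half a unit, there are 3 units in £1,470,000, so one unit is £490,000. Whole-blood lines (Gita and Ines) take £490,000 each; half-blood lines (Ximena and Rosa) take £245,000 each.
Rosa's share (£245,000) passes entirely to Uzoma.

Uzoma receives £245,000.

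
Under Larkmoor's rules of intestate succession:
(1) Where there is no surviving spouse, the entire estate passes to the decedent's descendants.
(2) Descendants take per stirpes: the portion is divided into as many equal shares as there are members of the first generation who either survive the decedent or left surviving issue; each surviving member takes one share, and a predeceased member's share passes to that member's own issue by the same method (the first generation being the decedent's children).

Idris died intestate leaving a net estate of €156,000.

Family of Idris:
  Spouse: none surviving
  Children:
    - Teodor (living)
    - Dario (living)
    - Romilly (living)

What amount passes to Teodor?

Teodor receives €52,000.

The entire €156,000 passes to the descendants.
That amount (€156,000) is divided into 3 shares of €52,000: Teodor, Dario, and Romilly each take €52,000.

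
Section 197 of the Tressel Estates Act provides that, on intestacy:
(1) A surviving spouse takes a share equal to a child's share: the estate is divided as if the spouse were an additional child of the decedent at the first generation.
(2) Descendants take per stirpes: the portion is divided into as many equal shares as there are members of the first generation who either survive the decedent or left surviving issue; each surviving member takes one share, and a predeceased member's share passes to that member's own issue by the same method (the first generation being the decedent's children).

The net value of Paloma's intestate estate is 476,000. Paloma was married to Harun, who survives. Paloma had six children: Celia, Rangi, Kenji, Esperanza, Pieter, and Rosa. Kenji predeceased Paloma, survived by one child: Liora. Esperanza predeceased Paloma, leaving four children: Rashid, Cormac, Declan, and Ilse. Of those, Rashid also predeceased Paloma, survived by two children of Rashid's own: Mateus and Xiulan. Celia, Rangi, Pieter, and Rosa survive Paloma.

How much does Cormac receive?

The spouse counts as an additional share at the children's level, so there are 7 primary shares of 68,000. Harun takes one such share (68,000).
The children's combined portion (408,000) is divided into 6 shares of 68,000: Celia, Rangi, Pieter, and Rosa each take 68,000; Kenji's 68,000 share passes to Kenji's issue; Esperanza's 68,000 share passes to Esperanza's issue.
Kenji's share (68,000) passes entirely to Liora.
Esperanza's share (68,000) is divided into 4 shares of 17,000: Cormac, Declan, and Ilse each take 17,000; Rashid's 17,000 share passes to Rashid's issue.
Rashid's share (17,000) is divided into 2 shares of 8,500: Mateus and Xiulan each take 8,500.

Cormac receives 17,000.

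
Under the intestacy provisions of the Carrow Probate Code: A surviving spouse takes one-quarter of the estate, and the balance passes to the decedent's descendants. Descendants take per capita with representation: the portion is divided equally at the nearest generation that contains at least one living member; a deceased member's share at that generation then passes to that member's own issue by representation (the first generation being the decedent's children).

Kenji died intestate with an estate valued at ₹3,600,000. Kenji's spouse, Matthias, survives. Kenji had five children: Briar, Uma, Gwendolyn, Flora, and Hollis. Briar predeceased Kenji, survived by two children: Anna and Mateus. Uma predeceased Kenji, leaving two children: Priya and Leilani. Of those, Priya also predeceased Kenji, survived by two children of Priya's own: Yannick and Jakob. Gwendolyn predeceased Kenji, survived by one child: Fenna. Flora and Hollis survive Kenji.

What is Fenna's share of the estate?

Fenna receives ₹540,000.

Matthias takes one-quarter of ₹3,600,000 = ₹900,000. The remaining ₹2,700,000 passes to the descendants.
The descendants' portion (₹2,700,000) is divided into 5 shares of ₹540,000: Flora and Hollis each take ₹540,000; Briar's ₹540,000 share passes to Briar's issue; Uma's ₹540,000 share passes to Uma's issue; Gwendolyn's ₹540,000 share passes to Gwendolyn's issue.
Briar's share (₹540,000) is divided into 2 shares of ₹270,000: Anna and Mateus each take ₹270,000.
Uma's share (₹540,000) is divided into 2 shares of ₹270,000: Leilani takes ₹270,000; Priya's ₹270,000 share passes to Priya's issue.
Priya's share (₹270,000) is divided into 2 shares of ₹135,000: Yannick and Jakob each take ₹135,000.
Gwendolyn's share (₹540,000) passes entirely to Fenna.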